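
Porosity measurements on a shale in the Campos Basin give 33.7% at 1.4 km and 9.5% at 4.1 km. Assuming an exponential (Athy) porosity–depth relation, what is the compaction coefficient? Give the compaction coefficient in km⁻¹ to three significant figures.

Athy: phi(d) = phi₀ e^(−cd) ⇒ phi₁/phi₂ = e^{c(d₂−d₁)} ⇒ c = ln(phi₁/phi₂)/(d₂−d₁)
c = ln(0.337/0.095) / (4.1 − 1.4) = ln(3.547) / 2.7 = 1.2662 / 2.7 = 0.469 km⁻¹

0.469 km⁻¹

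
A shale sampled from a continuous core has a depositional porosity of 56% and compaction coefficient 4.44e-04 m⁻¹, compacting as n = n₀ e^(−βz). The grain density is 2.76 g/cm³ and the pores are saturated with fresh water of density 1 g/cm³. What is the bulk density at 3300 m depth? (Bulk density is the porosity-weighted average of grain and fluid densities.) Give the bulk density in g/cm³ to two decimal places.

2.53 g/cm³

Working in km (1 km = 1000 m; β in km⁻¹ = β in m⁻¹ × 1000):
Porosity at depth: n = 0.56·exp(−0.444×3.3) = 0.56×0.2310 = 0.1294
Bulk density: ρ_b = (1−n)ρ_g + n·ρ_f = 0.8706×2.76 + 0.1294×1
       = 2.403 + 0.129 = 2.532 g/cm³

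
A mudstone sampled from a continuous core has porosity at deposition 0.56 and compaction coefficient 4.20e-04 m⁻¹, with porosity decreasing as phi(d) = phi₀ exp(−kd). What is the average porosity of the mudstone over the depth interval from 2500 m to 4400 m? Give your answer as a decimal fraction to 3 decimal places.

0.135

Working in km (1 km = 1000 m; k in km⁻¹ = k in m⁻¹ × 1000):
⟨phi⟩ = (1/(d₂−d₁)) ∫ phi₀ e^(−kd) dd = phi₀·(e^(−k·d₁) − e^(−k·d₂)) / (k·(d₂−d₁))
e^(−0.42×2.5) = 0.3499; e^(−0.42×4.4) = 0.1576
⟨phi⟩ = 0.56 × (0.3499 − 0.1576) / (0.42 × 1.9) = 0.56 × 0.2411 = 0.1350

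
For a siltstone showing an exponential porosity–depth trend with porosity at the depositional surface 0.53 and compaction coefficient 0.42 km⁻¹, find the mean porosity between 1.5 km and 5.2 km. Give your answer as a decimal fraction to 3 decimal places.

0.143

⟨φ⟩ = (1/(z₂−z₁)) ∫ φ₀ e^(−cz) dz = φ₀·(e^(−c·z₁) − e^(−c·z₂)) / (c·(z₂−z₁))
e^(−0.42×1.5) = 0.5326; e^(−0.42×5.2) = 0.1126
⟨φ⟩ = 0.53 × (0.5326 − 0.1126) / (0.42 × 3.7) = 0.53 × 0.2703 = 0.1432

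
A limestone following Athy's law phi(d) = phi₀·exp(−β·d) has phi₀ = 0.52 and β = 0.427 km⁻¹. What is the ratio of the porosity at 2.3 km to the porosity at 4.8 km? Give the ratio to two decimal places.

2.91

phi(d₁)/phi(d₂) = e^(−β·d₁)/e^(−β·d₂) = e^{β(d₂−d₁)}
= exp(0.427 × 2.5) = exp(1.067) = 2.9081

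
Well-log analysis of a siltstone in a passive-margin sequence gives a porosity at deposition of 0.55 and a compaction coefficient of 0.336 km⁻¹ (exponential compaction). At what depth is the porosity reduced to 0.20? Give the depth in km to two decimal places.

Invert Athy's law: Z = ln(phi₀/phi) / c
Z = ln(0.55/0.2) / 0.336 = ln(2.75) / 0.336 = 1.0116 / 0.336 = 3.011 km

3.01 km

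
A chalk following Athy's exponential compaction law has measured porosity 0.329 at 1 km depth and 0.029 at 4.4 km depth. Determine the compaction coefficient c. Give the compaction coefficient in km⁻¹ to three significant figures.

Athy: φ(Z) = φ₀ e^(−cZ) ⇒ φ₁/φ₂ = e^{c(Z₂−Z₁)} ⇒ c = ln(φ₁/φ₂)/(Z₂−Z₁)
c = ln(0.329/0.029) / (4.4 − 1) = ln(11.34) / 3.4 = 2.4288 / 3.4 = 0.7143 km⁻¹

0.714 km⁻¹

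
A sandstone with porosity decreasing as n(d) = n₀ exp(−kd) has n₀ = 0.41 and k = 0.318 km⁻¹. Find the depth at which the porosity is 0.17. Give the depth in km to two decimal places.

Invert Athy's law: d = ln(n₀/n) / k
d = ln(0.41/0.17) / 0.318 = ln(2.412) / 0.318 = 0.8804 / 0.318 = 2.768 km

2.77 km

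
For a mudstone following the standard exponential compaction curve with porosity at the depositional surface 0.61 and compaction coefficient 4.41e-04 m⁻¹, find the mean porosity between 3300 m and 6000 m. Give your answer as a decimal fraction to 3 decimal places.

Working in km (1 km = 1000 m; β in km⁻¹ = β in m⁻¹ × 1000):
⟨phi⟩ = (1/(Z₂−Z₁)) ∫ phi₀ e^(−βZ) dZ = phi₀·(e^(−β·Z₁) − e^(−β·Z₂)) / (β·(Z₂−Z₁))
e^(−0.441×3.3) = 0.2333; e^(−0.441×6) = 0.0709
⟨phi⟩ = 0.61 × (0.2333 − 0.0709) / (0.441 × 2.7) = 0.61 × 0.1364 = 0.0832

0.083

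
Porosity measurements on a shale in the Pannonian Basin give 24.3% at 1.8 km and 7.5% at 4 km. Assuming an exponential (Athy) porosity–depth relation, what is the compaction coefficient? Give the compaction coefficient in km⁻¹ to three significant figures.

0.534 km⁻¹

Athy: φ(d) = φ₀ e^(−βd) ⇒ φ₁/φ₂ = e^{β(d₂−d₁)} ⇒ β = ln(φ₁/φ₂)/(d₂−d₁)
β = ln(0.243/0.075) / (4 − 1.8) = ln(3.24) / 2.2 = 1.1756 / 2.2 = 0.5344 km⁻¹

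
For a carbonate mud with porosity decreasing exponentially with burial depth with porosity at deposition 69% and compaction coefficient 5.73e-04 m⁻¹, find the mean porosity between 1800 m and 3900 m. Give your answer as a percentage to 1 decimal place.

14.3%

Working in km (1 km = 1000 m; β in km⁻¹ = β in m⁻¹ × 1000):
⟨n⟩ = (1/(Z₂−Z₁)) ∫ n₀ e^(−βZ) dZ = n₀·(e^(−β·Z₁) − e^(−β·Z₂)) / (β·(Z₂−Z₁))
e^(−0.573×1.8) = 0.3565; e^(−0.573×3.9) = 0.1070
⟨n⟩ = 0.69 × (0.3565 − 0.1070) / (0.573 × 2.1) = 0.69 × 0.2073 = 0.1431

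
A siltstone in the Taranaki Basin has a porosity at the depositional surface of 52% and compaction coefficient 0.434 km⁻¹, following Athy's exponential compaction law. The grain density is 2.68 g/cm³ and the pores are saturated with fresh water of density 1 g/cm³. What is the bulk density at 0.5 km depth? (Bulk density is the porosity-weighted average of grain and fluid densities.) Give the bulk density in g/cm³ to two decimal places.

1.98 g/cm³

Porosity at depth: n = 0.52·exp(−0.434×0.5) = 0.52×0.8049 = 0.4186
Bulk density: ρ_b = (1−n)ρ_g + n·ρ_f = 0.5814×2.68 + 0.4186×1
       = 1.558 + 0.419 = 1.977 g/cm³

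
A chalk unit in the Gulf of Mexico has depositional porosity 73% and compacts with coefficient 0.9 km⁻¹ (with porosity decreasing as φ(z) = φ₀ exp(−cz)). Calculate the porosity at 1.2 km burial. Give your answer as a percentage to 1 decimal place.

φ = φ₀·exp(−c·z) = 0.73 × exp(−0.9 × 1.2) = 0.73 × exp(−1.08)
  = 0.73 × 0.3396 = 0.2479

24.8%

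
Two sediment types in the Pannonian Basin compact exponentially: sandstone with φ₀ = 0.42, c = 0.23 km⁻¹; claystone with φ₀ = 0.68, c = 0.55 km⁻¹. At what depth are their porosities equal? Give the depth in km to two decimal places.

Set φ₀ₐ e^(−cₐz) = φ₀ᵦ e^(−cᵦz) ⇒ ln(φ₀ₐ/φ₀ᵦ) = (cₐ − cᵦ)·z
z = ln(0.42/0.68) / (0.23 − 0.55) = -0.4818 / -0.32 = 1.506 km

1.51 km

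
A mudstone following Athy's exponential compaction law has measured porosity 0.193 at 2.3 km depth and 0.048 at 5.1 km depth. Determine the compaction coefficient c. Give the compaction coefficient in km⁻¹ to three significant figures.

Athy: n(z) = n₀ e^(−cz) ⇒ n₁/n₂ = e^{c(z₂−z₁)} ⇒ c = ln(n₁/n₂)/(z₂−z₁)
c = ln(0.193/0.048) / (5.1 − 2.3) = ln(4.021) / 2.8 = 1.3915 / 2.8 = 0.497 km⁻¹

0.497 km⁻¹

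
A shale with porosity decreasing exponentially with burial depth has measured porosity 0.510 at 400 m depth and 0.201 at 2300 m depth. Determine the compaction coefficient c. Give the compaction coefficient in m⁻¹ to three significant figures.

Working in km (1 km = 1000 m; c in km⁻¹ = c in m⁻¹ × 1000):
Athy: φ(Z) = φ₀ e^(−cZ) ⇒ φ₁/φ₂ = e^{c(Z₂−Z₁)} ⇒ c = ln(φ₁/φ₂)/(Z₂−Z₁)
c = ln(0.51/0.201) / (2.3 − 0.4) = ln(2.537) / 1.9 = 0.9311 / 1.9 = 0.4901 km⁻¹

0.000490 m⁻¹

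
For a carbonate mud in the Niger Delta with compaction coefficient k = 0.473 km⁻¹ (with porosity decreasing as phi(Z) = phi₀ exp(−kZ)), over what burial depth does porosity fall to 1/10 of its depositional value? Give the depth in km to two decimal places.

4.87 km

phi/phi₀ = 1/10 ⇒ exp(−k·Z) = 1/10 ⇒ Z = ln(10) / k
Z = 2.3026 / 0.473 = 4.868 km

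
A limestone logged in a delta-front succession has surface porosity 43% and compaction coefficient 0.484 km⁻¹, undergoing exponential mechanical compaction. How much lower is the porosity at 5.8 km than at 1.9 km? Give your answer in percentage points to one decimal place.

14.5 percentage points

phi(1.9) = 0.43·e^(−0.484×1.9) = 0.1714
phi(5.8) = 0.43·e^(−0.484×5.8) = 0.0260
Δphi = 0.1714 − 0.0260 = 0.1455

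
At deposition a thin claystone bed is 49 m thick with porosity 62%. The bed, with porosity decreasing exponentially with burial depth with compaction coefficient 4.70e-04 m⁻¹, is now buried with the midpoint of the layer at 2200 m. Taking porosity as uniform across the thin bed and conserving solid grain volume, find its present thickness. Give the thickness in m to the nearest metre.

Working in km (1 km = 1000 m; k in km⁻¹ = k in m⁻¹ × 1000):
Porosity at 2.2 km: n = 0.62·exp(−0.47×2.2) = 0.2205
Solid-volume conservation: h(1−n) = h₀(1−n₀) ⇒ h = h₀·(1−n₀)/(1−n)
h = 0.049 × (1 − 0.62)/(1 − 0.2205) = 0.049 × 0.4875 = 0.0239 km

24 m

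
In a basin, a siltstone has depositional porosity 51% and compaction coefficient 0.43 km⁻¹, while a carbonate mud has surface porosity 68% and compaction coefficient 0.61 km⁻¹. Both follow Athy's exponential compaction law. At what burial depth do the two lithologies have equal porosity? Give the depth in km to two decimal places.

Set n₀ₐ e^(−kₐd) = n₀ᵦ e^(−kᵦd) ⇒ ln(n₀ₐ/n₀ᵦ) = (kₐ − kᵦ)·d
d = ln(0.51/0.68) / (0.43 − 0.61) = -0.2877 / -0.18 = 1.598 km

1.60 km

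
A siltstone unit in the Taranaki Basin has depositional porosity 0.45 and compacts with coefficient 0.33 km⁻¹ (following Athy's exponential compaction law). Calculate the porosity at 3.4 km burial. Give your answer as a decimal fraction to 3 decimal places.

0.147

n = n₀·exp(−c·d) = 0.45 × exp(−0.33 × 3.4) = 0.45 × exp(−1.122)
  = 0.45 × 0.3256 = 0.1465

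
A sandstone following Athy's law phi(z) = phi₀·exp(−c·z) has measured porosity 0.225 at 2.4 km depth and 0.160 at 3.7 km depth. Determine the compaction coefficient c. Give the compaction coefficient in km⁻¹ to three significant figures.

0.262 km⁻¹

Athy: phi(z) = phi₀ e^(−cz) ⇒ phi₁/phi₂ = e^{c(z₂−z₁)} ⇒ c = ln(phi₁/phi₂)/(z₂−z₁)
c = ln(0.225/0.16) / (3.7 − 2.4) = ln(1.406) / 1.3 = 0.3409 / 1.3 = 0.2623 km⁻¹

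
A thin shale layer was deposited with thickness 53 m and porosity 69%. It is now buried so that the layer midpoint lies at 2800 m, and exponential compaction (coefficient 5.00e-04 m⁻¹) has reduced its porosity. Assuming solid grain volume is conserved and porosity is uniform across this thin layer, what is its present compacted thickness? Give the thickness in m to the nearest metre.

Working in km (1 km = 1000 m; c in km⁻¹ = c in m⁻¹ × 1000):
Porosity at 2.8 km: phi = 0.69·exp(−0.5×2.8) = 0.1702
Solid-volume conservation: h(1−phi) = h₀(1−phi₀) ⇒ h = h₀·(1−phi₀)/(1−phi)
h = 0.053 × (1 − 0.69)/(1 − 0.1702) = 0.053 × 0.3736 = 0.0198 km

20 m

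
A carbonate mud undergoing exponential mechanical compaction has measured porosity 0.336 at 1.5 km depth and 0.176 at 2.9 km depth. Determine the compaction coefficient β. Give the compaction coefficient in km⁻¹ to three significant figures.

Athy: φ(z) = φ₀ e^(−βz) ⇒ φ₁/φ₂ = e^{β(z₂−z₁)} ⇒ β = ln(φ₁/φ₂)/(z₂−z₁)
β = ln(0.336/0.176) / (2.9 − 1.5) = ln(1.909) / 1.4 = 0.6466 / 1.4 = 0.4619 km⁻¹

0.462 km⁻¹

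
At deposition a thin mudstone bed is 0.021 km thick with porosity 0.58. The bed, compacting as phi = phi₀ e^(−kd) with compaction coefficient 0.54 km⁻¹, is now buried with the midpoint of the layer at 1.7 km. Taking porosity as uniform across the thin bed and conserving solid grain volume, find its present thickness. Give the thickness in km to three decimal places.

0.011 km

Porosity at 1.7 km: phi = 0.58·exp(−0.54×1.7) = 0.2316
Solid-volume conservation: h(1−phi) = h₀(1−phi₀) ⇒ h = h₀·(1−phi₀)/(1−phi)
h = 0.021 × (1 − 0.58)/(1 − 0.2316) = 0.021 × 0.5466 = 0.0115 km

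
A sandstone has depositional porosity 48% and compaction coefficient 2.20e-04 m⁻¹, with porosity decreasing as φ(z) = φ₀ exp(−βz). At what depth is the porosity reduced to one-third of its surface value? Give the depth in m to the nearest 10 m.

Working in km (1 km = 1000 m; β in km⁻¹ = β in m⁻¹ × 1000):
φ/φ₀ = 1/3 ⇒ exp(−β·z) = 1/3 ⇒ z = ln(3) / β
z = 1.0986 / 0.22 = 4.994 km

4990 m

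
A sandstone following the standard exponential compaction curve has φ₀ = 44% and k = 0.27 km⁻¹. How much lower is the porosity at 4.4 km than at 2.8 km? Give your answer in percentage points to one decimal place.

φ(2.8) = 0.44·e^(−0.27×2.8) = 0.2066
φ(4.4) = 0.44·e^(−0.27×4.4) = 0.1341
Δφ = 0.2066 − 0.1341 = 0.0725

7.2 percentage points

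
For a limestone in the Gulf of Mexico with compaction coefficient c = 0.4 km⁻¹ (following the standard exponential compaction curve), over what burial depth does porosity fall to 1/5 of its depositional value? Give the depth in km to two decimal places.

4.02 km

phi/phi₀ = 1/5 ⇒ exp(−c·d) = 1/5 ⇒ d = ln(5) / c
d = 1.6094 / 0.4 = 4.024 km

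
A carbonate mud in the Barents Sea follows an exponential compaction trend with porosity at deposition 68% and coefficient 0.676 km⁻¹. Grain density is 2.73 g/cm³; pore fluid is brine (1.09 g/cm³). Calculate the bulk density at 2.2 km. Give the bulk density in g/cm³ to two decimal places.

Porosity at depth: phi = 0.68·exp(−0.676×2.2) = 0.68×0.2260 = 0.1537
Bulk density: ρ_b = (1−phi)ρ_g + phi·ρ_f = 0.8463×2.73 + 0.1537×1.09
       = 2.310 + 0.168 = 2.478 g/cm³

2.48 g/cm³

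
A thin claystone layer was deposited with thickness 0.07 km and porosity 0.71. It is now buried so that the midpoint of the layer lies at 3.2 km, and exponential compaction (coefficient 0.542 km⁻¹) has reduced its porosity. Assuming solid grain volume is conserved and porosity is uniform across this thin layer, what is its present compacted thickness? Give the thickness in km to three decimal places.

0.023 km

Porosity at 3.2 km: n = 0.71·exp(−0.542×3.2) = 0.1253
Solid-volume conservation: h(1−n) = h₀(1−n₀) ⇒ h = h₀·(1−n₀)/(1−n)
h = 0.07 × (1 − 0.71)/(1 − 0.1253) = 0.07 × 0.3315 = 0.0232 km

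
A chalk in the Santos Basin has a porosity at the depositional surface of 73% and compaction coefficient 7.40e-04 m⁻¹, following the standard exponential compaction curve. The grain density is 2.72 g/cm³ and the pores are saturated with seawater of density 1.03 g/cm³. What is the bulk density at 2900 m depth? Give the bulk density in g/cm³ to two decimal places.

Working in km (1 km = 1000 m; k in km⁻¹ = k in m⁻¹ × 1000):
Porosity at depth: φ = 0.73·exp(−0.74×2.9) = 0.73×0.1170 = 0.0854
Bulk density: ρ_b = (1−φ)ρ_g + φ·ρ_f = 0.9146×2.72 + 0.0854×1.03
       = 2.488 + 0.088 = 2.576 g/cm³

2.58 g/cm³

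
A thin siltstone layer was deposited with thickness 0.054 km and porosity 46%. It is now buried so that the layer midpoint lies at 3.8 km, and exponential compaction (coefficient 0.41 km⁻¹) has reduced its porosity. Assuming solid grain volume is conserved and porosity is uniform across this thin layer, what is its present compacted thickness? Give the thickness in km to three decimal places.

Porosity at 3.8 km: phi = 0.46·exp(−0.41×3.8) = 0.0969
Solid-volume conservation: h(1−phi) = h₀(1−phi₀) ⇒ h = h₀·(1−phi₀)/(1−phi)
h = 0.054 × (1 − 0.46)/(1 − 0.0969) = 0.054 × 0.5979 = 0.0323 km

0.032 km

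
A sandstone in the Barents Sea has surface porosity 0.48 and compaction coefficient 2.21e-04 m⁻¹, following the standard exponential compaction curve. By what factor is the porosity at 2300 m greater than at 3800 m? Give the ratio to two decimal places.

1.39

Working in km (1 km = 1000 m; c in km⁻¹ = c in m⁻¹ × 1000):
φ(d₁)/φ(d₂) = e^(−c·d₁)/e^(−c·d₂) = e^{c(d₂−d₁)}
= exp(0.221 × 1.5) = exp(0.3315) = 1.3931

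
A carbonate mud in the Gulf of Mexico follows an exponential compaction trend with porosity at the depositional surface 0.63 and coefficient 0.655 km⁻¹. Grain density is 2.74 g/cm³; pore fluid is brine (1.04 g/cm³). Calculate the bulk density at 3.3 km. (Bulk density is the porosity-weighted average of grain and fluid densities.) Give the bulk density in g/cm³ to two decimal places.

Porosity at depth: φ = 0.63·exp(−0.655×3.3) = 0.63×0.1152 = 0.0725
Bulk density: ρ_b = (1−φ)ρ_g + φ·ρ_f = 0.9275×2.74 + 0.0725×1.04
       = 2.541 + 0.075 = 2.617 g/cm³

2.62 g/cm³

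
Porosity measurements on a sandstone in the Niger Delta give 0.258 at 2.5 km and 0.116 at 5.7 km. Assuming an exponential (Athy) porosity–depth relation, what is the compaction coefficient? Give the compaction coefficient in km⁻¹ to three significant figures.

0.250 km⁻¹

Athy: phi(d) = phi₀ e^(−kd) ⇒ phi₁/phi₂ = e^{k(d₂−d₁)} ⇒ k = ln(phi₁/phi₂)/(d₂−d₁)
k = ln(0.258/0.116) / (5.7 − 2.5) = ln(2.224) / 3.2 = 0.7994 / 3.2 = 0.2498 km⁻¹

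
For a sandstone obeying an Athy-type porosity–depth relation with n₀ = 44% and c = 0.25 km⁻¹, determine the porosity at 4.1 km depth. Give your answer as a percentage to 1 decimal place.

15.8%

n = n₀·exp(−c·Z) = 0.44 × exp(−0.25 × 4.1) = 0.44 × exp(−1.025)
  = 0.44 × 0.3588 = 0.1579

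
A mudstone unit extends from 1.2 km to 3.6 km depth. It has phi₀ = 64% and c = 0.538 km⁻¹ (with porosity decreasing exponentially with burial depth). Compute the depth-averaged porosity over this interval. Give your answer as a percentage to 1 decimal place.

⟨phi⟩ = (1/(d₂−d₁)) ∫ phi₀ e^(−cd) dd = phi₀·(e^(−c·d₁) − e^(−c·d₂)) / (c·(d₂−d₁))
e^(−0.538×1.2) = 0.5243; e^(−0.538×3.6) = 0.1442
⟨phi⟩ = 0.64 × (0.5243 − 0.1442) / (0.538 × 2.4) = 0.64 × 0.2944 = 0.1884

18.8%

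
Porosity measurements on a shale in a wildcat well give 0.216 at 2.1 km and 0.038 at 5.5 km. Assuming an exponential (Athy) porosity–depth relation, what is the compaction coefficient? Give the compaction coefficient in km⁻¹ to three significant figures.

Athy: φ(z) = φ₀ e^(−βz) ⇒ φ₁/φ₂ = e^{β(z₂−z₁)} ⇒ β = ln(φ₁/φ₂)/(z₂−z₁)
β = ln(0.216/0.038) / (5.5 − 2.1) = ln(5.684) / 3.4 = 1.7377 / 3.4 = 0.5111 km⁻¹

0.511 km⁻¹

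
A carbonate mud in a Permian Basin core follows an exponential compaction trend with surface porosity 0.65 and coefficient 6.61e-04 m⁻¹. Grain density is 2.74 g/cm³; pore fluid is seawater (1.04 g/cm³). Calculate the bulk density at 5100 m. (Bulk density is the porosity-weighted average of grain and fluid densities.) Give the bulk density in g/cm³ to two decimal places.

Working in km (1 km = 1000 m; β in km⁻¹ = β in m⁻¹ × 1000):
Porosity at depth: phi = 0.65·exp(−0.661×5.1) = 0.65×0.0344 = 0.0223
Bulk density: ρ_b = (1−phi)ρ_g + phi·ρ_f = 0.9777×2.74 + 0.0223×1.04
       = 2.679 + 0.023 = 2.702 g/cm³

2.70 g/cm³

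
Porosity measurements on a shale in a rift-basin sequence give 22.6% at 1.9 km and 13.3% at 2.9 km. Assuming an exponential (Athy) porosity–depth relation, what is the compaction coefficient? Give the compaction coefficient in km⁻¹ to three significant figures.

Athy: n(z) = n₀ e^(−kz) ⇒ n₁/n₂ = e^{k(z₂−z₁)} ⇒ k = ln(n₁/n₂)/(z₂−z₁)
k = ln(0.226/0.133) / (2.9 − 1.9) = ln(1.699) / 1 = 0.5302 / 1 = 0.5302 km⁻¹

0.530 km⁻¹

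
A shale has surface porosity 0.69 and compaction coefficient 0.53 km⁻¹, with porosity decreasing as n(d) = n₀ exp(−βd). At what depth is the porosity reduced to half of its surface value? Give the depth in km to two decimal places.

1.31 km

n/n₀ = 1/2 ⇒ exp(−β·d) = 1/2 ⇒ d = ln(2) / β
d = 0.6931 / 0.53 = 1.308 km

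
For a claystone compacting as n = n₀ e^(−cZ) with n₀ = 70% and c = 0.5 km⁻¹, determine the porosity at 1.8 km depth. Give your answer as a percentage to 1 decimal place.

n = n₀·exp(−c·Z) = 0.7 × exp(−0.5 × 1.8) = 0.7 × exp(−0.9)
  = 0.7 × 0.4066 = 0.2846

28.5%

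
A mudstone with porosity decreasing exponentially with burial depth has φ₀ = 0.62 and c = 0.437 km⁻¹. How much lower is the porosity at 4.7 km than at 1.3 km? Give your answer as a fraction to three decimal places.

φ(1.3) = 0.62·e^(−0.437×1.3) = 0.3513
φ(4.7) = 0.62·e^(−0.437×4.7) = 0.0795
Δφ = 0.3513 − 0.0795 = 0.2718

0.272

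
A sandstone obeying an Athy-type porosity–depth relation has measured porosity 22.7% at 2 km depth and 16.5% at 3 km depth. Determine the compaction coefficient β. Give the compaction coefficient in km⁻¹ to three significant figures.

Athy: n(Z) = n₀ e^(−βZ) ⇒ n₁/n₂ = e^{β(Z₂−Z₁)} ⇒ β = ln(n₁/n₂)/(Z₂−Z₁)
β = ln(0.227/0.165) / (3 − 2) = ln(1.376) / 1 = 0.3190 / 1 = 0.319 km⁻¹

0.319 km⁻¹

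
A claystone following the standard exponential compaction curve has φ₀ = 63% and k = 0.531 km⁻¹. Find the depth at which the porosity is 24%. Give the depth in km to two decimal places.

Invert Athy's law: Z = ln(φ₀/φ) / k
Z = ln(0.63/0.24) / 0.531 = ln(2.625) / 0.531 = 0.9651 / 0.531 = 1.817 km

1.82 km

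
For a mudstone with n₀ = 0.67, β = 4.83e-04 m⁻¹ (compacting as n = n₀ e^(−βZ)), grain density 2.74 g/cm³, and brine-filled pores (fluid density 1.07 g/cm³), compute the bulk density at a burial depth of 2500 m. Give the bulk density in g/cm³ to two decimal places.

2.41 g/cm³

Working in km (1 km = 1000 m; β in km⁻¹ = β in m⁻¹ × 1000):
Porosity at depth: n = 0.67·exp(−0.483×2.5) = 0.67×0.2989 = 0.2003
Bulk density: ρ_b = (1−n)ρ_g + n·ρ_f = 0.7997×2.74 + 0.2003×1.07
       = 2.191 + 0.214 = 2.406 g/cm³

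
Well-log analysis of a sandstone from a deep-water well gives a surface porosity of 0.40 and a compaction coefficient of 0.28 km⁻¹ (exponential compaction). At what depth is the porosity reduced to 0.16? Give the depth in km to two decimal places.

3.27 km

Invert Athy's law: Z = ln(phi₀/phi) / c
Z = ln(0.4/0.16) / 0.28 = ln(2.5) / 0.28 = 0.9163 / 0.28 = 3.272 km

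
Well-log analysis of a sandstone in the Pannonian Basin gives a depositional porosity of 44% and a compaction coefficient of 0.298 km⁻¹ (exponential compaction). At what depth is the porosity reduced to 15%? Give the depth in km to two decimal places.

Invert Athy's law: z = ln(phi₀/phi) / c
z = ln(0.44/0.15) / 0.298 = ln(2.933) / 0.298 = 1.0761 / 0.298 = 3.611 km

3.61 km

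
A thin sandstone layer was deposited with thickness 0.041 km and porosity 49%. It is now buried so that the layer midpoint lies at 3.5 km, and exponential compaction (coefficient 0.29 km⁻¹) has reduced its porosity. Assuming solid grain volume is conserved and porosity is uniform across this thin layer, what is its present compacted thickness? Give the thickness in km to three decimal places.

Porosity at 3.5 km: φ = 0.49·exp(−0.29×3.5) = 0.1776
Solid-volume conservation: h(1−φ) = h₀(1−φ₀) ⇒ h = h₀·(1−φ₀)/(1−φ)
h = 0.041 × (1 − 0.49)/(1 − 0.1776) = 0.041 × 0.6201 = 0.0254 km

0.025 km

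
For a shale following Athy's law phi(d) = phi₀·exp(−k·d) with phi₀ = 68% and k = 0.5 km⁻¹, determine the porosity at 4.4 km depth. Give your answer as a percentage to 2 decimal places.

phi = phi₀·exp(−k·d) = 0.68 × exp(−0.5 × 4.4) = 0.68 × exp(−2.2)
  = 0.68 × 0.1108 = 0.0753

7.53%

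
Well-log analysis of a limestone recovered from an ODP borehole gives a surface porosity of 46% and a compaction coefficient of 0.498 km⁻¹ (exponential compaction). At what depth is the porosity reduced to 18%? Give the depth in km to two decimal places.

1.88 km

Invert Athy's law: d = ln(n₀/n) / k
d = ln(0.46/0.18) / 0.498 = ln(2.556) / 0.498 = 0.9383 / 0.498 = 1.884 km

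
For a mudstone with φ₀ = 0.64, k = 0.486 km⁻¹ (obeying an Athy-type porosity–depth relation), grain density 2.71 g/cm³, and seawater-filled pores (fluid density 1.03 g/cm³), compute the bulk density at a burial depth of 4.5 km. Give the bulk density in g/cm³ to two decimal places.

Porosity at depth: φ = 0.64·exp(−0.486×4.5) = 0.64×0.1123 = 0.0718
Bulk density: ρ_b = (1−φ)ρ_g + φ·ρ_f = 0.9282×2.71 + 0.0718×1.03
       = 2.515 + 0.074 = 2.589 g/cm³

2.59 g/cm³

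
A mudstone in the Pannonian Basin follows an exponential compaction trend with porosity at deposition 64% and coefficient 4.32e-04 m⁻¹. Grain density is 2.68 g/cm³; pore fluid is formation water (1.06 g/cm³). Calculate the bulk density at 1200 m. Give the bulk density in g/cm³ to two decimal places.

Working in km (1 km = 1000 m; β in km⁻¹ = β in m⁻¹ × 1000):
Porosity at depth: φ = 0.64·exp(−0.432×1.2) = 0.64×0.5955 = 0.3811
Bulk density: ρ_b = (1−φ)ρ_g + φ·ρ_f = 0.6189×2.68 + 0.3811×1.06
       = 1.659 + 0.404 = 2.063 g/cm³

2.06 g/cm³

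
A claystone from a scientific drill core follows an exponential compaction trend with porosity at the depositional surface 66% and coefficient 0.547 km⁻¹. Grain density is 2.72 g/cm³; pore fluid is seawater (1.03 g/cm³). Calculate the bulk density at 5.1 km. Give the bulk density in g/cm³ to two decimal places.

Porosity at depth: φ = 0.66·exp(−0.547×5.1) = 0.66×0.0614 = 0.0406
Bulk density: ρ_b = (1−φ)ρ_g + φ·ρ_f = 0.9594×2.72 + 0.0406×1.03
       = 2.610 + 0.042 = 2.651 g/cm³

2.65 g/cm³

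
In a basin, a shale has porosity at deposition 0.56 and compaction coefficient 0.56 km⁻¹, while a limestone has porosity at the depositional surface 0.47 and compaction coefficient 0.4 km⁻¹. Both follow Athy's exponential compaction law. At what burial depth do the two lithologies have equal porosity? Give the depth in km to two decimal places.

1.10 km

Set φ₀ₐ e^(−cₐd) = φ₀ᵦ e^(−cᵦd) ⇒ ln(φ₀ₐ/φ₀ᵦ) = (cₐ − cᵦ)·d
d = ln(0.56/0.47) / (0.56 − 0.4) = 0.1752 / 0.16 = 1.095 km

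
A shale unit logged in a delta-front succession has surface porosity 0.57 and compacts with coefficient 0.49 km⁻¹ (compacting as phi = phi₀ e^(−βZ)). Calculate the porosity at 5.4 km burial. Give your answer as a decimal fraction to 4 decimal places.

0.0404

phi = phi₀·exp(−β·Z) = 0.57 × exp(−0.49 × 5.4) = 0.57 × exp(−2.646)
  = 0.57 × 0.0709 = 0.0404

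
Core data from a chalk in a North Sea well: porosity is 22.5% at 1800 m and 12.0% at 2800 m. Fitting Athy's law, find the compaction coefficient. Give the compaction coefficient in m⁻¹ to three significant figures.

0.000629 m⁻¹

Working in km (1 km = 1000 m; c in km⁻¹ = c in m⁻¹ × 1000):
Athy: φ(z) = φ₀ e^(−cz) ⇒ φ₁/φ₂ = e^{c(z₂−z₁)} ⇒ c = ln(φ₁/φ₂)/(z₂−z₁)
c = ln(0.225/0.12) / (2.8 − 1.8) = ln(1.875) / 1 = 0.6286 / 1 = 0.6286 km⁻¹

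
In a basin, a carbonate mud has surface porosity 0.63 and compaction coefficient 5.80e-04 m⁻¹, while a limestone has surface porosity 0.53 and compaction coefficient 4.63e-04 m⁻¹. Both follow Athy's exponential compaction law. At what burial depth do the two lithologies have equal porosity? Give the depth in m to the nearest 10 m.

1480 m

Working in km (1 km = 1000 m; β in km⁻¹ = β in m⁻¹ × 1000):
Set phi₀ₐ e^(−βₐd) = phi₀ᵦ e^(−βᵦd) ⇒ ln(phi₀ₐ/phi₀ᵦ) = (βₐ − βᵦ)·d
d = ln(0.63/0.53) / (0.58 − 0.463) = 0.1728 / 0.117 = 1.477 km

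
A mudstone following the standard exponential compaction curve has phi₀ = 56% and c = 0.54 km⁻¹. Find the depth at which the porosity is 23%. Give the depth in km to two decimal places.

Invert Athy's law: z = ln(phi₀/phi) / c
z = ln(0.56/0.23) / 0.54 = ln(2.435) / 0.54 = 0.8899 / 0.54 = 1.648 km

1.65 km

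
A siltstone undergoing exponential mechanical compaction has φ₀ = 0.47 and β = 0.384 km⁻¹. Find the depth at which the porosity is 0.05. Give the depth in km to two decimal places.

Invert Athy's law: z = ln(φ₀/φ) / β
z = ln(0.47/0.05) / 0.384 = ln(9.4) / 0.384 = 2.2407 / 0.384 = 5.835 km

5.84 km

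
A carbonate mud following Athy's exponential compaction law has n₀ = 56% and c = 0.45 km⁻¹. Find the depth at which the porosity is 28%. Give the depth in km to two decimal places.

1.54 km

Invert Athy's law: z = ln(n₀/n) / c
z = ln(0.56/0.28) / 0.45 = ln(2) / 0.45 = 0.6931 / 0.45 = 1.540 km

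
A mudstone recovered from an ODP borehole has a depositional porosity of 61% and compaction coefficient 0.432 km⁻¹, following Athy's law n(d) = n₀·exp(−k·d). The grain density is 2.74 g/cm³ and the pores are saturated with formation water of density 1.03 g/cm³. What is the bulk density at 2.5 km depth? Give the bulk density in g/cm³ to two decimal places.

2.39 g/cm³

Porosity at depth: n = 0.61·exp(−0.432×2.5) = 0.61×0.3396 = 0.2072
Bulk density: ρ_b = (1−n)ρ_g + n·ρ_f = 0.7928×2.74 + 0.2072×1.03
       = 2.172 + 0.213 = 2.386 g/cm³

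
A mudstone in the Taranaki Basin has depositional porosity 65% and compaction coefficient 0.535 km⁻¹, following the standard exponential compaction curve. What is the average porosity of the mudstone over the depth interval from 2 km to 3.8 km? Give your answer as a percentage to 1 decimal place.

⟨φ⟩ = (1/(d₂−d₁)) ∫ φ₀ e^(−kd) dd = φ₀·(e^(−k·d₁) − e^(−k·d₂)) / (k·(d₂−d₁))
e^(−0.535×2) = 0.3430; e^(−0.535×3.8) = 0.1309
⟨φ⟩ = 0.65 × (0.3430 − 0.1309) / (0.535 × 1.8) = 0.65 × 0.2202 = 0.1431

14.3%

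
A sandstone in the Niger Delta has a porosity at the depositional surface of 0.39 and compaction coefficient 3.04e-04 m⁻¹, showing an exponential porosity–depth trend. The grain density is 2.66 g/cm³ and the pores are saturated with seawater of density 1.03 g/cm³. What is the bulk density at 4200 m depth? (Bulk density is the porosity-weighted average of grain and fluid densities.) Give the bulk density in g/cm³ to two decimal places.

Working in km (1 km = 1000 m; k in km⁻¹ = k in m⁻¹ × 1000):
Porosity at depth: φ = 0.39·exp(−0.304×4.2) = 0.39×0.2789 = 0.1088
Bulk density: ρ_b = (1−φ)ρ_g + φ·ρ_f = 0.8912×2.66 + 0.1088×1.03
       = 2.371 + 0.112 = 2.483 g/cm³

2.48 g/cm³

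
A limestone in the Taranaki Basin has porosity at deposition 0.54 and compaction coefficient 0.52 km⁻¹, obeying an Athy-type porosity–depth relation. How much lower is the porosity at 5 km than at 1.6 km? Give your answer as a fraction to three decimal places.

φ(1.6) = 0.54·e^(−0.52×1.6) = 0.2350
φ(5) = 0.54·e^(−0.52×5) = 0.0401
Δφ = 0.2350 − 0.0401 = 0.1949

0.195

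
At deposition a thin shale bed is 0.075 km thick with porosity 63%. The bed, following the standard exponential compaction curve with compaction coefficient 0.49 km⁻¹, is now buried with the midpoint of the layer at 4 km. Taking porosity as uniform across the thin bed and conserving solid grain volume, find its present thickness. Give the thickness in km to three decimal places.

Porosity at 4 km: φ = 0.63·exp(−0.49×4) = 0.0887
Solid-volume conservation: h(1−φ) = h₀(1−φ₀) ⇒ h = h₀·(1−φ₀)/(1−φ)
h = 0.075 × (1 − 0.63)/(1 − 0.0887) = 0.075 × 0.4060 = 0.0305 km

0.030 km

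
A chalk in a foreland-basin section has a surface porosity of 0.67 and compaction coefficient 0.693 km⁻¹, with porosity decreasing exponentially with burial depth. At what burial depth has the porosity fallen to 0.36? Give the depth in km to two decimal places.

Invert Athy's law: z = ln(n₀/n) / k
z = ln(0.67/0.36) / 0.693 = ln(1.861) / 0.693 = 0.6212 / 0.693 = 0.896 km

0.90 km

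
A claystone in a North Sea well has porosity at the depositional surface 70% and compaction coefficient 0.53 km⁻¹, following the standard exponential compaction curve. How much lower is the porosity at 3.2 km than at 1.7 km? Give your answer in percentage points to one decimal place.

15.6 percentage points

phi(1.7) = 0.7·e^(−0.53×1.7) = 0.2843
phi(3.2) = 0.7·e^(−0.53×3.2) = 0.1284
Δphi = 0.2843 − 0.1284 = 0.1559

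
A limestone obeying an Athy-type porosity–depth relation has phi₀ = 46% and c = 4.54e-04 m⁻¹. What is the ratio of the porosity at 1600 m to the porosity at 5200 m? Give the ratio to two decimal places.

Working in km (1 km = 1000 m; c in km⁻¹ = c in m⁻¹ × 1000):
phi(d₁)/phi(d₂) = e^(−c·d₁)/e^(−c·d₂) = e^{c(d₂−d₁)}
= exp(0.454 × 3.6) = exp(1.634) = 5.1264

5.13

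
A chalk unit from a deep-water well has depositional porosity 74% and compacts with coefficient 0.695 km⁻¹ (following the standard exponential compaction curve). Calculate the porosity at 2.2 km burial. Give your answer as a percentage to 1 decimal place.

16.0%

phi = phi₀·exp(−k·z) = 0.74 × exp(−0.695 × 2.2) = 0.74 × exp(−1.529)
  = 0.74 × 0.2168 = 0.1604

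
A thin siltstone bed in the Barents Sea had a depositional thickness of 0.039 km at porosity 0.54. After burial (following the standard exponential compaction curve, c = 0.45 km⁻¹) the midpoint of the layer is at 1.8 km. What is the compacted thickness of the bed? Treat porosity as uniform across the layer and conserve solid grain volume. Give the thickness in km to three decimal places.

0.024 km

Porosity at 1.8 km: phi = 0.54·exp(−0.45×1.8) = 0.2402
Solid-volume conservation: h(1−phi) = h₀(1−phi₀) ⇒ h = h₀·(1−phi₀)/(1−phi)
h = 0.039 × (1 − 0.54)/(1 − 0.2402) = 0.039 × 0.6054 = 0.0236 km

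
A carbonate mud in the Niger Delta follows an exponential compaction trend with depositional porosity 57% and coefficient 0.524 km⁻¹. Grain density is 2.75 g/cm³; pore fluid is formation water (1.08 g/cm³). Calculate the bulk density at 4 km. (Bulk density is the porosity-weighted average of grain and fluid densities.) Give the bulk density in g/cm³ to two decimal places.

2.63 g/cm³

Porosity at depth: n = 0.57·exp(−0.524×4) = 0.57×0.1229 = 0.0701
Bulk density: ρ_b = (1−n)ρ_g + n·ρ_f = 0.9299×2.75 + 0.0701×1.08
       = 2.557 + 0.076 = 2.633 g/cm³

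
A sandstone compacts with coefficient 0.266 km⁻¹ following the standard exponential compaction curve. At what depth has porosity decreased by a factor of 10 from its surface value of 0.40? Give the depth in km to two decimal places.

phi/phi₀ = 1/10 ⇒ exp(−β·d) = 1/10 ⇒ d = ln(10) / β
d = 2.3026 / 0.266 = 8.656 km

8.66 km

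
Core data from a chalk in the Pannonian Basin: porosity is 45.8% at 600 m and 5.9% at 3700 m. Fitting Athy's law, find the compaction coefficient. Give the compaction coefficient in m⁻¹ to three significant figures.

0.000661 m⁻¹

Working in km (1 km = 1000 m; c in km⁻¹ = c in m⁻¹ × 1000):
Athy: phi(Z) = phi₀ e^(−cZ) ⇒ phi₁/phi₂ = e^{c(Z₂−Z₁)} ⇒ c = ln(phi₁/phi₂)/(Z₂−Z₁)
c = ln(0.458/0.059) / (3.7 − 0.6) = ln(7.763) / 3.1 = 2.0493 / 3.1 = 0.6611 km⁻¹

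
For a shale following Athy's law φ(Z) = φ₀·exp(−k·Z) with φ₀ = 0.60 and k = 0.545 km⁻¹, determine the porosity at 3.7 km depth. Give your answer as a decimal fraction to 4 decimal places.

0.0799

φ = φ₀·exp(−k·Z) = 0.6 × exp(−0.545 × 3.7) = 0.6 × exp(−2.017)
  = 0.6 × 0.1331 = 0.0799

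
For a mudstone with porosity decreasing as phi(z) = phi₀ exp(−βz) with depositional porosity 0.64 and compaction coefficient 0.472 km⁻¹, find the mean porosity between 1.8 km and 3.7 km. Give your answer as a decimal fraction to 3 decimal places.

0.181

⟨phi⟩ = (1/(z₂−z₁)) ∫ phi₀ e^(−βz) dz = phi₀·(e^(−β·z₁) − e^(−β·z₂)) / (β·(z₂−z₁))
e^(−0.472×1.8) = 0.4276; e^(−0.472×3.7) = 0.1744
⟨phi⟩ = 0.64 × (0.4276 − 0.1744) / (0.472 × 1.9) = 0.64 × 0.2823 = 0.1807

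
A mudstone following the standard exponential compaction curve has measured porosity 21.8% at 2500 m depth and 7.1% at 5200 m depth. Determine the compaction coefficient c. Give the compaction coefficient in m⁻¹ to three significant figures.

Working in km (1 km = 1000 m; c in km⁻¹ = c in m⁻¹ × 1000):
Athy: φ(Z) = φ₀ e^(−cZ) ⇒ φ₁/φ₂ = e^{c(Z₂−Z₁)} ⇒ c = ln(φ₁/φ₂)/(Z₂−Z₁)
c = ln(0.218/0.071) / (5.2 − 2.5) = ln(3.07) / 2.7 = 1.1218 / 2.7 = 0.4155 km⁻¹

0.000415 m⁻¹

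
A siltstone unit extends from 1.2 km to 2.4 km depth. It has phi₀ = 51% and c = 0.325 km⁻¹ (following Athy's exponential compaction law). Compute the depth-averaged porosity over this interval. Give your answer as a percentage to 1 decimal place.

⟨phi⟩ = (1/(d₂−d₁)) ∫ phi₀ e^(−cd) dd = phi₀·(e^(−c·d₁) − e^(−c·d₂)) / (c·(d₂−d₁))
e^(−0.325×1.2) = 0.6771; e^(−0.325×2.4) = 0.4584
⟨phi⟩ = 0.51 × (0.6771 − 0.4584) / (0.325 × 1.2) = 0.51 × 0.5606 = 0.2859

28.6%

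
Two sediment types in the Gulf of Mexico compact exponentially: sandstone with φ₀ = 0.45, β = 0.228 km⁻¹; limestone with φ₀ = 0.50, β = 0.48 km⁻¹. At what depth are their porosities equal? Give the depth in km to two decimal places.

0.42 km

Set φ₀ₐ e^(−βₐz) = φ₀ᵦ e^(−βᵦz) ⇒ ln(φ₀ₐ/φ₀ᵦ) = (βₐ − βᵦ)·z
z = ln(0.45/0.5) / (0.228 − 0.48) = -0.1054 / -0.252 = 0.418 km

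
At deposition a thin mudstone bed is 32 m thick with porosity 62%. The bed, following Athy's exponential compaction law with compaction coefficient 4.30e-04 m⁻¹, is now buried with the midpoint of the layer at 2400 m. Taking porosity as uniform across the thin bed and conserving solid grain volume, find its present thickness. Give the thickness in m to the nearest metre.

Working in km (1 km = 1000 m; k in km⁻¹ = k in m⁻¹ × 1000):
Porosity at 2.4 km: φ = 0.62·exp(−0.43×2.4) = 0.2209
Solid-volume conservation: h(1−φ) = h₀(1−φ₀) ⇒ h = h₀·(1−φ₀)/(1−φ)
h = 0.032 × (1 − 0.62)/(1 − 0.2209) = 0.032 × 0.4877 = 0.0156 km

16 m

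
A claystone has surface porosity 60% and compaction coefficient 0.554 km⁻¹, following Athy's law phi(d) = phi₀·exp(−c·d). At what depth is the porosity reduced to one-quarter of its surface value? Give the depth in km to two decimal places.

phi/phi₀ = 1/4 ⇒ exp(−c·d) = 1/4 ⇒ d = ln(4) / c
d = 1.3863 / 0.554 = 2.502 km

2.50 km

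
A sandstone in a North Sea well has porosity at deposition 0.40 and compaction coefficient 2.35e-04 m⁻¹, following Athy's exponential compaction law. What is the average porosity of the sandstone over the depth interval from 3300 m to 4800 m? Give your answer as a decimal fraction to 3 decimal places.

0.155

Working in km (1 km = 1000 m; k in km⁻¹ = k in m⁻¹ × 1000):
⟨φ⟩ = (1/(d₂−d₁)) ∫ φ₀ e^(−kd) dd = φ₀·(e^(−k·d₁) − e^(−k·d₂)) / (k·(d₂−d₁))
e^(−0.235×3.3) = 0.4605; e^(−0.235×4.8) = 0.3237
⟨φ⟩ = 0.4 × (0.4605 − 0.3237) / (0.235 × 1.5) = 0.4 × 0.3881 = 0.1552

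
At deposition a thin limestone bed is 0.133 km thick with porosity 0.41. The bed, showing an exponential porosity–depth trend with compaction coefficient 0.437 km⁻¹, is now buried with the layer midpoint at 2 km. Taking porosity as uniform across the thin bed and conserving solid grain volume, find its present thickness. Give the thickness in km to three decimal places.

Porosity at 2 km: phi = 0.41·exp(−0.437×2) = 0.1711
Solid-volume conservation: h(1−phi) = h₀(1−phi₀) ⇒ h = h₀·(1−phi₀)/(1−phi)
h = 0.133 × (1 − 0.41)/(1 − 0.1711) = 0.133 × 0.7118 = 0.0947 km

0.095 km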